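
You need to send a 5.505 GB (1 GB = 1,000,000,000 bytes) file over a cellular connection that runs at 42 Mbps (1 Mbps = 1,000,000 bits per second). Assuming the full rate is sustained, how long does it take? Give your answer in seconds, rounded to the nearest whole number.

5.505 GB = 5,505,000,000 bytes = 44,040,000,000 bits
42 Mbps = 42,000,000 bits/s
time = 44,040,000,000 / 42,000,000 = 1,049 s

1,049 seconds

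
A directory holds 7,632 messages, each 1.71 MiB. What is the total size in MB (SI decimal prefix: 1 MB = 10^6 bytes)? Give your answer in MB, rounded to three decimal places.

Total = 7,632 × 1.71 MiB = 13050.72 MiB
= 13050.72 × 1,048,576 bytes = 13,684,671,774.72 bytes
1 MB = 1,000,000 bytes
13,684,671,774.72 / 1,000,000 = 13,684.672 MB

13,684.672 MB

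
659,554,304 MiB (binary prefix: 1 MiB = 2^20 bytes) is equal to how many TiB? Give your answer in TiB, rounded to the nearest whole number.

659,554,304 MiB = 659,554,304 × 2^20 bytes = 691,592,813,871,104 bytes
1 TiB = 1,099,511,627,776 bytes
691,592,813,871,104 / 1,099,511,627,776 = 629 TiB

629 TiB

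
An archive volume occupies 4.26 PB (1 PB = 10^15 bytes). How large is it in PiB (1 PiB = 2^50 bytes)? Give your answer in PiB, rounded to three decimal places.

4.26 PB × 1,000,000,000,000,000 bytes/PB = 4,260,000,000,000,000 bytes
1 PiB = 2^50 bytes = 1,125,899,906,842,624 bytes
4,260,000,000,000,000 / 1,125,899,906,842,624 = 3.784 PiB

3.784 PiB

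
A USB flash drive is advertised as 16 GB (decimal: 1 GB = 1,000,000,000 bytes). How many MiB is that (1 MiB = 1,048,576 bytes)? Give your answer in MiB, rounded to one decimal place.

16 GB × 1,000,000,000 bytes/GB = 16,000,000,000 bytes
1 MiB = 2^20 bytes = 1,048,576 bytes
16,000,000,000 / 1,048,576 = 15,258.8 MiB

15,258.8 MiB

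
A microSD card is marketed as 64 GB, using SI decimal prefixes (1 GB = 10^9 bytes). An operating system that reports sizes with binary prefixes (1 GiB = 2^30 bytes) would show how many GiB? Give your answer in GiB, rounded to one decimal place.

59.6 GiB

64 GB = 64 × 10^9 bytes = 64,000,000,000 bytes
1 GiB = 2^30 bytes = 1,073,741,824 bytes
64,000,000,000 / 1,073,741,824 = 59.6 GiB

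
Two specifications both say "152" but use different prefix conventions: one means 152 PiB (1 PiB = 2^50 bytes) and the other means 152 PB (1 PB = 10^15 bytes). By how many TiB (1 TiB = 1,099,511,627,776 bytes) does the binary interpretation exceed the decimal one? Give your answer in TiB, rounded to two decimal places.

152 PiB = 152 × 1,125,899,906,842,624 = 171,136,785,840,078,848 bytes
152 PB = 152 × 1,000,000,000,000,000 = 152,000,000,000,000,000 bytes
difference = 19,136,785,840,078,848 bytes
19,136,785,840,078,848 / 1,099,511,627,776 = 17,404.81 TiB

17,404.81 TiB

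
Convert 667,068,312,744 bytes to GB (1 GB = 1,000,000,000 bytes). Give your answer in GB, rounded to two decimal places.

667,068,312,744 bytes given.
1 GB = 10^9 bytes = 1,000,000,000 bytes
667,068,312,744 / 1,000,000,000 = 667.07 GB

667.07 GB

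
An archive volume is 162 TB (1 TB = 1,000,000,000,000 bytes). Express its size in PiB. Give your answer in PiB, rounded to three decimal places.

162 TB = 162 × 10^12 bytes = 162,000,000,000,000 bytes
1 PiB = 2^50 bytes = 1,125,899,906,842,624 bytes
162,000,000,000,000 / 1,125,899,906,842,624 = 0.144 PiB

0.144 PiB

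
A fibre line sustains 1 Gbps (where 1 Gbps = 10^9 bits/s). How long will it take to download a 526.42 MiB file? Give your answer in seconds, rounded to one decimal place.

526.42 MiB = 551,991,377.92 bytes = 4,415,931,023.36 bits
1 Gbps = 1,000,000,000 bits/s
time = 4,415,931,023.36 / 1,000,000,000 = 4.4 s

4.4 seconds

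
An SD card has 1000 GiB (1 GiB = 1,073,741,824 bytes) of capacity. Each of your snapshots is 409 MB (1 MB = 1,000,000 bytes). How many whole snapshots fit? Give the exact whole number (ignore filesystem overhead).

Capacity: 1000 GiB = 1,073,741,824,000 bytes
Per item: 409 MB = 409,000,000 bytes
⌊1,073,741,824,000 / 409,000,000⌋ = 2,625

2,625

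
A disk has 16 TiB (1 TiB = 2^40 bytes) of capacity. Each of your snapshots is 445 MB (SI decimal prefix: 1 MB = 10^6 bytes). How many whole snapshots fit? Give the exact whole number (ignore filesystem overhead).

Capacity: 16 TiB = 17,592,186,044,416 bytes
Per item: 445 MB = 445,000,000 bytes
⌊17,592,186,044,416 / 445,000,000⌋ = 39,533

39,533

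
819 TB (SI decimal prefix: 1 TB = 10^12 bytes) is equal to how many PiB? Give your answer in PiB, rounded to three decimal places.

0.727 PiB

819 TB = 819 × 10^12 bytes = 819,000,000,000,000 bytes
1 PiB = 2^50 bytes = 1,125,899,906,842,624 bytes
819,000,000,000,000 / 1,125,899,906,842,624 = 0.727 PiB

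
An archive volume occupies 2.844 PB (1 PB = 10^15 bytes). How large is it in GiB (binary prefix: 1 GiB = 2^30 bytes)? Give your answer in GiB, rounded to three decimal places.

2.844 PB = 2.844 × 10^15 bytes = 2,844,000,000,000,000 bytes
1 GiB = 1,073,741,824 bytes
2,844,000,000,000,000 / 1,073,741,824 = 2,648,681.402 GiB

2,648,681.402 GiB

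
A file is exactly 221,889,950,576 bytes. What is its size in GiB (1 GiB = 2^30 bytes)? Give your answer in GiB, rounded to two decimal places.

206.65 GiB

221,889,950,576 bytes given.
1 GiB = 1,073,741,824 bytes
221,889,950,576 / 1,073,741,824 = 206.65 GiB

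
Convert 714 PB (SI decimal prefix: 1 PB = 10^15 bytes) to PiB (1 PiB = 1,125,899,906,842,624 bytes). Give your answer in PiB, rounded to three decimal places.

714 PB × 1,000,000,000,000,000 bytes/PB = 714,000,000,000,000,000 bytes
1 PiB = 2^50 bytes = 1,125,899,906,842,624 bytes
714,000,000,000,000,000 / 1,125,899,906,842,624 = 634.159 PiB

634.159 PiB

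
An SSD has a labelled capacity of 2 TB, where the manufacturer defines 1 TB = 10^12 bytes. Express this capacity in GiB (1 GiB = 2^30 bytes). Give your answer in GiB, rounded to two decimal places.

1,862.65 GiB

2 TB = 2 × 10^12 bytes = 2,000,000,000,000 bytes
1 GiB = 1,073,741,824 bytes
2,000,000,000,000 / 1,073,741,824 = 1,862.65 GiB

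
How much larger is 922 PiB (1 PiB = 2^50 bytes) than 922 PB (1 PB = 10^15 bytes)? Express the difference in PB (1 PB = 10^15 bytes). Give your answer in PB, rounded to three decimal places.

116.080 PB

922 PiB = 922 × 1,125,899,906,842,624 = 1,038,079,714,108,899,328 bytes
922 PB = 922 × 1,000,000,000,000,000 = 922,000,000,000,000,000 bytes
difference = 116,079,714,108,899,328 bytes
116,079,714,108,899,328 / 1,000,000,000,000,000 = 116.080 PB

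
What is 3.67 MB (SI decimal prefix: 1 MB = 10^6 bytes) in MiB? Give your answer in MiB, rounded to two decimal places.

3.50 MiB

3.67 MB × 1,000,000 bytes/MB = 3,670,000 bytes
1 MiB = 2^20 bytes = 1,048,576 bytes
3,670,000 / 1,048,576 = 3.50 MiB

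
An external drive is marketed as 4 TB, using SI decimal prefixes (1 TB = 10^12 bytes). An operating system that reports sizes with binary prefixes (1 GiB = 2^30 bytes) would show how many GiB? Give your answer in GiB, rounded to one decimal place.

4 TB = 4 × 10^12 bytes = 4,000,000,000,000 bytes
1 GiB = 2^30 bytes = 1,073,741,824 bytes
4,000,000,000,000 / 1,073,741,824 = 3,725.3 GiB

3,725.3 GiB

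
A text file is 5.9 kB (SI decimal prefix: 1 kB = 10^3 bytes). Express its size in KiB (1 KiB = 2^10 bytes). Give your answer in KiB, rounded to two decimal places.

5.9 kB = 5.9 × 10^3 bytes = 5,900 bytes
1 KiB = 1,024 bytes
5,900 / 1,024 = 5.76 KiB

5.76 KiB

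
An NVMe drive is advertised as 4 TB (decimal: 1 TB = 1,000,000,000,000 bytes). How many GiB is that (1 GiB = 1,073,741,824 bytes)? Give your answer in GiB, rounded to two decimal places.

3,725.29 GiB

4 TB × 1,000,000,000,000 bytes/TB = 4,000,000,000,000 bytes
1 GiB = 2^30 bytes = 1,073,741,824 bytes
4,000,000,000,000 / 1,073,741,824 = 3,725.29 GiB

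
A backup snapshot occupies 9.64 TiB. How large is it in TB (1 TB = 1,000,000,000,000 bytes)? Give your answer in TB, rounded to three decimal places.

10.599 TB

9.64 TiB = 9.64 × 2^40 bytes = 10,599,292,091,760.64 bytes
1 TB = 1,000,000,000,000 bytes
10,599,292,091,760.64 / 1,000,000,000,000 = 10.599 TB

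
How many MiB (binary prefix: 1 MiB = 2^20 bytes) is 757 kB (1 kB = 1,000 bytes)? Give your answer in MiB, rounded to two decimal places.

757 kB × 1,000 bytes/kB = 757,000 bytes
1 MiB = 1,048,576 bytes
757,000 / 1,048,576 = 0.72 MiB

0.72 MiB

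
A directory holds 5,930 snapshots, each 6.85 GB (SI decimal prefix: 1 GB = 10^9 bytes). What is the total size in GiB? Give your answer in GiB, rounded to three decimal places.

Total = 5,930 × 6.85 GB = 40620.5 GB
= 40620.5 × 1,000,000,000 bytes = 40,620,500,000,000 bytes
1 GiB = 1,073,741,824 bytes
40,620,500,000,000 / 1,073,741,824 = 37,830.789 GiB

37,830.789 GiB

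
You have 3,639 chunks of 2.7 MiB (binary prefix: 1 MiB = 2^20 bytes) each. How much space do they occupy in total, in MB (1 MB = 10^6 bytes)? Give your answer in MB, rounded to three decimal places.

Total = 3,639 × 2.7 MiB = 9825.3 MiB
= 9825.3 × 1,048,576 bytes = 10,302,573,772.8 bytes
1 MB = 1,000,000 bytes
10,302,573,772.8 / 1,000,000 = 10,302.574 MB

10,302.574 MB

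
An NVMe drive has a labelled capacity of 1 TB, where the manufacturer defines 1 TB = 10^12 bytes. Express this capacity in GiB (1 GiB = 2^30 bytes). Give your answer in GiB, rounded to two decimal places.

1 TB = 1 × 10^12 bytes = 1,000,000,000,000 bytes
1 GiB = 1,073,741,824 bytes
1,000,000,000,000 / 1,073,741,824 = 931.32 GiB

931.32 GiB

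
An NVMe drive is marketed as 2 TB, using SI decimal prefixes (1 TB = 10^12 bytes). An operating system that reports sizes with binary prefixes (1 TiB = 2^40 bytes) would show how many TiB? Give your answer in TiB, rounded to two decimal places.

2 TB × 1,000,000,000,000 bytes/TB = 2,000,000,000,000 bytes
1 TiB = 2^40 bytes = 1,099,511,627,776 bytes
2,000,000,000,000 / 1,099,511,627,776 = 1.82 TiB

1.82 TiB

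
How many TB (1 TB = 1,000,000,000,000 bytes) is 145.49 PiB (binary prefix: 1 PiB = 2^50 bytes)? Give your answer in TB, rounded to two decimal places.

163,807.18 TB

145.49 PiB = 145.49 × 2^50 bytes = 163,807,177,446,533,365.76 bytes
1 TB = 1,000,000,000,000 bytes
163,807,177,446,533,365.76 / 1,000,000,000,000 = 163,807.18 TB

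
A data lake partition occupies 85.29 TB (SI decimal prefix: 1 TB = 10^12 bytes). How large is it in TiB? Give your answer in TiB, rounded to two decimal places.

77.57 TiB

85.29 TB = 85.29 × 10^12 bytes = 85,290,000,000,000 bytes
1 TiB = 1,099,511,627,776 bytes
85,290,000,000,000 / 1,099,511,627,776 = 77.57 TiB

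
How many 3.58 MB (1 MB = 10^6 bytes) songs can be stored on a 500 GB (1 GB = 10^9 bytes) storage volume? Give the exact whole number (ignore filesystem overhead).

139,664

Capacity: 500 GB = 500,000,000,000 bytes
Per item: 3.58 MB = 3,580,000 bytes
⌊500,000,000,000 / 3,580,000⌋ = 139,664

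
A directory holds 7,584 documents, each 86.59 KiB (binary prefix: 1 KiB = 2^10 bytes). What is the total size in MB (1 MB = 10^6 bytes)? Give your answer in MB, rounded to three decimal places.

672.459 MB

Total = 7,584 × 86.59 KiB = 656698.56 KiB
= 656698.56 × 1,024 bytes = 672,459,325.44 bytes
1 MB = 1,000,000 bytes
672,459,325.44 / 1,000,000 = 672.459 MB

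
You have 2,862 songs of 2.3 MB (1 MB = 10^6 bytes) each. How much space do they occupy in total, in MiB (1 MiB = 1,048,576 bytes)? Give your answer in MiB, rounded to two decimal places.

6,277.66 MiB

Total = 2,862 × 2.3 MB = 6582.6 MB
= 6582.6 × 1,000,000 bytes = 6,582,600,000 bytes
1 MiB = 1,048,576 bytes
6,582,600,000 / 1,048,576 = 6,277.66 MiB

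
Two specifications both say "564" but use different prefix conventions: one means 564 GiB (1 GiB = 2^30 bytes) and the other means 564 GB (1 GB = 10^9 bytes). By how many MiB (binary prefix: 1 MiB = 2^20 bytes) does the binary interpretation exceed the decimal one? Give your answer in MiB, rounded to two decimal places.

564 GiB = 564 × 1,073,741,824 = 605,590,388,736 bytes
564 GB = 564 × 1,000,000,000 = 564,000,000,000 bytes
difference = 41,590,388,736 bytes
41,590,388,736 / 1,048,576 = 39,663.69 MiB

39,663.69 MiB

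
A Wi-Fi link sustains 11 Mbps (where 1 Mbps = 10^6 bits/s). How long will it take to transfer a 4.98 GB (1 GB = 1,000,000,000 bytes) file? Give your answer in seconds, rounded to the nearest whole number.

3,622 seconds

4.98 GB = 4,980,000,000 bytes = 39,840,000,000 bits
11 Mbps = 11,000,000 bits/s
time = 39,840,000,000 / 11,000,000 = 3,622 s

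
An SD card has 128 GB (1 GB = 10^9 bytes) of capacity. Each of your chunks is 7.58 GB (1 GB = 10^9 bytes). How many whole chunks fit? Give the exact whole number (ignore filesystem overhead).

Capacity: 128 GB = 128,000,000,000 bytes
Per item: 7.58 GB = 7,580,000,000 bytes
⌊128,000,000,000 / 7,580,000,000⌋ = 16

16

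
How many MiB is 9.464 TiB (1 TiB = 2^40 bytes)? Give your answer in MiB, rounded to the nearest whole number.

9,923,723 MiB

9.464 TiB × 1,099,511,627,776 bytes/TiB = 10,405,778,045,272.064 bytes
1 MiB = 1,048,576 bytes
10,405,778,045,272.064 / 1,048,576 = 9,923,723 MiB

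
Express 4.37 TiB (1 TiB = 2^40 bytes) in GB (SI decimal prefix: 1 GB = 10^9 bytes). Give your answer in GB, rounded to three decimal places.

4,804.866 GB

4.37 TiB = 4.37 × 2^40 bytes = 4,804,865,813,381.12 bytes
1 GB = 1,000,000,000 bytes
4,804,865,813,381.12 / 1,000,000,000 = 4,804.866 GB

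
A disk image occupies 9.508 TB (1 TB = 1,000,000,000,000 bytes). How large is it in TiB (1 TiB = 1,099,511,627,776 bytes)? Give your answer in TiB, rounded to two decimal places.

9.508 TB = 9.508 × 10^12 bytes = 9,508,000,000,000 bytes
1 TiB = 1,099,511,627,776 bytes
9,508,000,000,000 / 1,099,511,627,776 = 8.65 TiB

8.65 TiB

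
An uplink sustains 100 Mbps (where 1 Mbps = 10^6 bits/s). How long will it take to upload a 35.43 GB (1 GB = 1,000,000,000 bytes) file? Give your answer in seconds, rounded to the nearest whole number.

35.43 GB = 35,430,000,000 bytes = 283,440,000,000 bits
100 Mbps = 100,000,000 bits/s
time = 283,440,000,000 / 100,000,000 = 2,834 s

2,834 seconds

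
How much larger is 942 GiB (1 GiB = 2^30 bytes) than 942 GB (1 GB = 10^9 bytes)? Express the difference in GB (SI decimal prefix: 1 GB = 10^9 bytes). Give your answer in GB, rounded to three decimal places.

942 GiB = 942 × 1,073,741,824 = 1,011,464,798,208 bytes
942 GB = 942 × 1,000,000,000 = 942,000,000,000 bytes
difference = 69,464,798,208 bytes
69,464,798,208 / 1,000,000,000 = 69.465 GB

69.465 GB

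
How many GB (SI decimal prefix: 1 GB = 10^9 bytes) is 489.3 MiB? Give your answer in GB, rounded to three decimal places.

0.513 GB

489.3 MiB = 489.3 × 2^20 bytes = 513,068,236.8 bytes
1 GB = 10^9 bytes = 1,000,000,000 bytes
513,068,236.8 / 1,000,000,000 = 0.513 GB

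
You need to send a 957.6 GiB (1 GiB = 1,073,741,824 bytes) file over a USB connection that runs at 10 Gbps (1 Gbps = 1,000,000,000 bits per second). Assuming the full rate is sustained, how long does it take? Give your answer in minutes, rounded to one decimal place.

13.7 minutes

957.6 GiB = 1,028,215,170,662.4 bytes = 8,225,721,365,299.2 bits
10 Gbps = 10,000,000,000 bits/s
time = 8,225,721,365,299.2 / 10,000,000,000 = 822.57 s
822.57 s / 60 = 13.7 minutes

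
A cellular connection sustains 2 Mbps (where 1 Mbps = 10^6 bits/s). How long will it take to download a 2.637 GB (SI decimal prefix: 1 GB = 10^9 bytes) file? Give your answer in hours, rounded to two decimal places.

2.637 GB = 2,637,000,000 bytes = 21,096,000,000 bits
2 Mbps = 2,000,000 bits/s
time = 21,096,000,000 / 2,000,000 = 10,548.0000 s
10,548.0000 s / 3600 = 2.93 hours

2.93 hours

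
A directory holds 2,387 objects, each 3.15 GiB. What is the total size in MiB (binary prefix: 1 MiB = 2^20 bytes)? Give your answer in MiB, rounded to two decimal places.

Total = 2,387 × 3.15 GiB = 7519.05 GiB
= 7519.05 × 1,073,741,824 bytes = 8,073,518,461,747.2 bytes
1 MiB = 1,048,576 bytes
8,073,518,461,747.2 / 1,048,576 = 7,699,507.20 MiB

7,699,507.20 MiB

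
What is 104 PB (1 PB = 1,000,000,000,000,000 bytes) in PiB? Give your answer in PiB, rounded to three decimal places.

92.371 PiB

104 PB × 1,000,000,000,000,000 bytes/PB = 104,000,000,000,000,000 bytes
1 PiB = 2^50 bytes = 1,125,899,906,842,624 bytes
104,000,000,000,000,000 / 1,125,899,906,842,624 = 92.371 PiB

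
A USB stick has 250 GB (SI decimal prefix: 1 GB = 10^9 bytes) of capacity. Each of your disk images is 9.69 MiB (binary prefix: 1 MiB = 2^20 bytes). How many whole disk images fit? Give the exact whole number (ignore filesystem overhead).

Capacity: 250 GB = 250,000,000,000 bytes
Per item: 9.69 MiB = 10,160,701.44 bytes
⌊250,000,000,000 / 10,160,701.44⌋ = 24,604

24,604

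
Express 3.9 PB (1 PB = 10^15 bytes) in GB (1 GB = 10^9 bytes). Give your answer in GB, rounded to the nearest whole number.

3.9 PB × 1,000,000,000,000,000 bytes/PB = 3,900,000,000,000,000 bytes
1 GB = 1,000,000,000 bytes
3,900,000,000,000,000 / 1,000,000,000 = 3,900,000 GB

3,900,000 GB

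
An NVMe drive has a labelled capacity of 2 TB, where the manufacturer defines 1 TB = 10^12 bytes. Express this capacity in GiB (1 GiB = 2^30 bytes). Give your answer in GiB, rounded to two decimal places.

1,862.65 GiB

2 TB × 1,000,000,000,000 bytes/TB = 2,000,000,000,000 bytes
1 GiB = 2^30 bytes = 1,073,741,824 bytes
2,000,000,000,000 / 1,073,741,824 = 1,862.65 GiB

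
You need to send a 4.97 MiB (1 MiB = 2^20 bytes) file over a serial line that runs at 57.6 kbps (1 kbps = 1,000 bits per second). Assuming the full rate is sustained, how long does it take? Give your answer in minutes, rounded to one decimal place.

4.97 MiB = 5,211,422.72 bytes = 41,691,381.76 bits
57.6 kbps = 57,600 bits/s
time = 41,691,381.76 / 57,600 = 723.81 s
723.81 s / 60 = 12.1 minutes

12.1 minutes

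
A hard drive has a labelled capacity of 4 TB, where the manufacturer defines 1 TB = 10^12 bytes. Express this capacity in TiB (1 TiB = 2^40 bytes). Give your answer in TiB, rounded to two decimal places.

4 TB = 4 × 10^12 bytes = 4,000,000,000,000 bytes
1 TiB = 2^40 bytes = 1,099,511,627,776 bytes
4,000,000,000,000 / 1,099,511,627,776 = 3.64 TiB

3.64 TiB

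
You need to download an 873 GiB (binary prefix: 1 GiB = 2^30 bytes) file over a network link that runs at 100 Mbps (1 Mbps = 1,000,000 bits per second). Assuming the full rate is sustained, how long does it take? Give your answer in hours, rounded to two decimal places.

20.83 hours

873 GiB = 937,376,612,352 bytes = 7,499,012,898,816 bits
100 Mbps = 100,000,000 bits/s
time = 7,499,012,898,816 / 100,000,000 = 74,990.1290 s
74,990.1290 s / 3600 = 20.83 hours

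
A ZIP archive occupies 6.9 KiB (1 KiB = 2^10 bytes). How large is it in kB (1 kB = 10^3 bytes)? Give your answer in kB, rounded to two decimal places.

6.9 KiB = 6.9 × 2^10 bytes = 7,065.6 bytes
1 kB = 10^3 bytes = 1,000 bytes
7,065.6 / 1,000 = 7.07 kB

7.07 kB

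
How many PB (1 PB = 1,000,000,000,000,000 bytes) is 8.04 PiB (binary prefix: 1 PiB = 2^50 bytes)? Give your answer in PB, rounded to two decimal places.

8.04 PiB = 8.04 × 2^50 bytes = 9,052,235,251,014,696.96 bytes
1 PB = 10^15 bytes = 1,000,000,000,000,000 bytes
9,052,235,251,014,696.96 / 1,000,000,000,000,000 = 9.05 PB

9.05 PB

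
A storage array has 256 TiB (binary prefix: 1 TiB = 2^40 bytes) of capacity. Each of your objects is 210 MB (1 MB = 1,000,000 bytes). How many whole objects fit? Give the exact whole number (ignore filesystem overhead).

1,340,357

Capacity: 256 TiB = 281,474,976,710,656 bytes
Per item: 210 MB = 210,000,000 bytes
⌊281,474,976,710,656 / 210,000,000⌋ = 1,340,357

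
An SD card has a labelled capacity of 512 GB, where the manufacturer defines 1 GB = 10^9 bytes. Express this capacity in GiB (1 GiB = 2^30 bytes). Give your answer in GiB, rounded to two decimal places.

476.84 GiB

512 GB = 512 × 10^9 bytes = 512,000,000,000 bytes
1 GiB = 1,073,741,824 bytes
512,000,000,000 / 1,073,741,824 = 476.84 GiB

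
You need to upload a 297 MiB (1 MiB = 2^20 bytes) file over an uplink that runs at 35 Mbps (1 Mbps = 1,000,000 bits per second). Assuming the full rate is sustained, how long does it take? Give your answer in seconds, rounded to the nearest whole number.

297 MiB = 311,427,072 bytes = 2,491,416,576 bits
35 Mbps = 35,000,000 bits/s
time = 2,491,416,576 / 35,000,000 = 71 s

71 seconds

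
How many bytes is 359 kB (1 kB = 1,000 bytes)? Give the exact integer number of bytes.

359 × 1,000 = 359,000 bytes  (1 kB = 10^3 bytes)

359,000 bytes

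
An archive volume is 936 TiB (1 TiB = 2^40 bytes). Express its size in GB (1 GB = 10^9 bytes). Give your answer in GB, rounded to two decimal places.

1,029,142.88 GB

936 TiB × 1,099,511,627,776 bytes/TiB = 1,029,142,883,598,336 bytes
1 GB = 1,000,000,000 bytes
1,029,142,883,598,336 / 1,000,000,000 = 1,029,142.88 GB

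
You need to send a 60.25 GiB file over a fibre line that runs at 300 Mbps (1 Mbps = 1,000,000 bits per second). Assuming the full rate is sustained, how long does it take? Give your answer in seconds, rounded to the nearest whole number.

60.25 GiB = 64,692,944,896 bytes = 517,543,559,168 bits
300 Mbps = 300,000,000 bits/s
time = 517,543,559,168 / 300,000,000 = 1,725 s

1,725 seconds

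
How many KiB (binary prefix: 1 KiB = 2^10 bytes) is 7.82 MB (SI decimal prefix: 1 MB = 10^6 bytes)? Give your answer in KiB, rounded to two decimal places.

7.82 MB × 1,000,000 bytes/MB = 7,820,000 bytes
1 KiB = 2^10 bytes = 1,024 bytes
7,820,000 / 1,024 = 7,636.72 KiB

7,636.72 KiB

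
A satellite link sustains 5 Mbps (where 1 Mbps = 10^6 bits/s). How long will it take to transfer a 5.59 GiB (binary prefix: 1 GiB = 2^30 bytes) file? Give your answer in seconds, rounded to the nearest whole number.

5.59 GiB = 6,002,216,796.16 bytes = 48,017,734,369.28 bits
5 Mbps = 5,000,000 bits/s
time = 48,017,734,369.28 / 5,000,000 = 9,604 s

9,604 seconds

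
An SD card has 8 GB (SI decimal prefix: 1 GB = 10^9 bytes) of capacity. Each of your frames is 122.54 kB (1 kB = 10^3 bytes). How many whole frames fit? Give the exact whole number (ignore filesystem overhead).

Capacity: 8 GB = 8,000,000,000 bytes
Per item: 122.54 kB = 122,540 bytes
⌊8,000,000,000 / 122,540⌋ = 65,284

65,284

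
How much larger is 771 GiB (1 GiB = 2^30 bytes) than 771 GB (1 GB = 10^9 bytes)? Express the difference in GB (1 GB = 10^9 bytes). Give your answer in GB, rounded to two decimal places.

771 GiB = 771 × 1,073,741,824 = 827,854,946,304 bytes
771 GB = 771 × 1,000,000,000 = 771,000,000,000 bytes
difference = 56,854,946,304 bytes
56,854,946,304 / 1,000,000,000 = 56.85 GB

56.85 GB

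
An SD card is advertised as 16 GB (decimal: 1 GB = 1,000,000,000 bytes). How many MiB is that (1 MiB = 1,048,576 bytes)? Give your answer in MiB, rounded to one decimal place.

15,258.8 MiB

16 GB = 16 × 10^9 bytes = 16,000,000,000 bytes
1 MiB = 1,048,576 bytes
16,000,000,000 / 1,048,576 = 15,258.8 MiB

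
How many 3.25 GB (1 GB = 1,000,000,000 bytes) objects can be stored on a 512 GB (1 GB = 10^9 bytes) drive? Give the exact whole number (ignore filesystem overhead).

Capacity: 512 GB = 512,000,000,000 bytes
Per item: 3.25 GB = 3,250,000,000 bytes
⌊512,000,000,000 / 3,250,000,000⌋ = 157

157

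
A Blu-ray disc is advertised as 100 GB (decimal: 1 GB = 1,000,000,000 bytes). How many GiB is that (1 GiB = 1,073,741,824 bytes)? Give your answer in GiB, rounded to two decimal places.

100 GB × 1,000,000,000 bytes/GB = 100,000,000,000 bytes
1 GiB = 2^30 bytes = 1,073,741,824 bytes
100,000,000,000 / 1,073,741,824 = 93.13 GiB

93.13 GiB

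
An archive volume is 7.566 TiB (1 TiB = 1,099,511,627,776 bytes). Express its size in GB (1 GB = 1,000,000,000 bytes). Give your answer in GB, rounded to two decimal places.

7.566 TiB × 1,099,511,627,776 bytes/TiB = 8,318,904,975,753.216 bytes
1 GB = 10^9 bytes = 1,000,000,000 bytes
8,318,904,975,753.216 / 1,000,000,000 = 8,318.90 GB

8,318.90 GB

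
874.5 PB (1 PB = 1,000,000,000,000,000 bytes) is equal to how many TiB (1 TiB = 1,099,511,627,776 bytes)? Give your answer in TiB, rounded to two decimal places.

795,353.12 TiB

874.5 PB × 1,000,000,000,000,000 bytes/PB = 874,500,000,000,000,000 bytes
1 TiB = 1,099,511,627,776 bytes
874,500,000,000,000,000 / 1,099,511,627,776 = 795,353.12 TiB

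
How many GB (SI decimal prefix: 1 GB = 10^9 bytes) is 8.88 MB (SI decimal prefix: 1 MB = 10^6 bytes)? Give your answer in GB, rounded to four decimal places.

8.88 MB = 8.88 × 10^6 bytes = 8,880,000 bytes
1 GB = 1,000,000,000 bytes
8,880,000 / 1,000,000,000 = 0.0089 GB

0.0089 GB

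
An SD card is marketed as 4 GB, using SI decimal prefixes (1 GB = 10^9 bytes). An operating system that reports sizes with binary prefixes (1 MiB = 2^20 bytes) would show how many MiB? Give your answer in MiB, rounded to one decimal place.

4 GB × 1,000,000,000 bytes/GB = 4,000,000,000 bytes
1 MiB = 1,048,576 bytes
4,000,000,000 / 1,048,576 = 3,814.7 MiB

3,814.7 MiB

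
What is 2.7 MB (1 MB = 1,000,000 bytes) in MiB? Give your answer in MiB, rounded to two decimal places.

2.7 MB × 1,000,000 bytes/MB = 2,700,000 bytes
1 MiB = 1,048,576 bytes
2,700,000 / 1,048,576 = 2.57 MiB

2.57 MiB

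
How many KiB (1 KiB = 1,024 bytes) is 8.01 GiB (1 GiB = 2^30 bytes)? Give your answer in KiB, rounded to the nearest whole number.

8.01 GiB = 8.01 × 2^30 bytes = 8,600,672,010.24 bytes
1 KiB = 2^10 bytes = 1,024 bytes
8,600,672,010.24 / 1,024 = 8,399,094 KiB

8,399,094 KiB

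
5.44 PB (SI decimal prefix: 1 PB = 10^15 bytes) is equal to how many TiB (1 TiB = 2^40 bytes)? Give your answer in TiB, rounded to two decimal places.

5.44 PB = 5.44 × 10^15 bytes = 5,440,000,000,000,000 bytes
1 TiB = 2^40 bytes = 1,099,511,627,776 bytes
5,440,000,000,000,000 / 1,099,511,627,776 = 4,947.65 TiB

4,947.65 TiB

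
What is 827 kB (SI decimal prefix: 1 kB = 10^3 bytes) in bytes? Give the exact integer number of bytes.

827 × 1,000 = 827,000 bytes  (1 kB = 10^3 bytes)

827,000 bytes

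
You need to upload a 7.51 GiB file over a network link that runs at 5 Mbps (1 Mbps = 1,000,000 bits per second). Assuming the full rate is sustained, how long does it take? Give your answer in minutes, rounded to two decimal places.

215.03 minutes

7.51 GiB = 8,063,801,098.24 bytes = 64,510,408,785.92 bits
5 Mbps = 5,000,000 bits/s
time = 64,510,408,785.92 / 5,000,000 = 12,902.082 s
12,902.082 s / 60 = 215.03 minutes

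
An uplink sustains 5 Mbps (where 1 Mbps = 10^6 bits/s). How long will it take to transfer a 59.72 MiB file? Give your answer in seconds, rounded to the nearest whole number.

100 seconds

59.72 MiB = 62,620,958.72 bytes = 500,967,669.76 bits
5 Mbps = 5,000,000 bits/s
time = 500,967,669.76 / 5,000,000 = 100 s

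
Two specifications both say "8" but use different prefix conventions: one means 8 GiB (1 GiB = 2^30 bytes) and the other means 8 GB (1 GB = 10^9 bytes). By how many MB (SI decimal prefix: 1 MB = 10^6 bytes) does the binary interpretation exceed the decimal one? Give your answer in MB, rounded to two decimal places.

589.93 MB

8 GiB = 8 × 1,073,741,824 = 8,589,934,592 bytes
8 GB = 8 × 1,000,000,000 = 8,000,000,000 bytes
difference = 589,934,592 bytes
589,934,592 / 1,000,000 = 589.93 MB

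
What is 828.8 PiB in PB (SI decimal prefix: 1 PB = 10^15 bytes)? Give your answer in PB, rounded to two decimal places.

828.8 PiB × 1,125,899,906,842,624 bytes/PiB = 933,145,842,791,166,771.2 bytes
1 PB = 1,000,000,000,000,000 bytes
933,145,842,791,166,771.2 / 1,000,000,000,000,000 = 933.15 PB

933.15 PB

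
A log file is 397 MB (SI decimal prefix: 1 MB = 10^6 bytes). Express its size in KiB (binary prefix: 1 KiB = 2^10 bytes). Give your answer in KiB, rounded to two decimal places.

397 MB × 1,000,000 bytes/MB = 397,000,000 bytes
1 KiB = 2^10 bytes = 1,024 bytes
397,000,000 / 1,024 = 387,695.31 KiB

387,695.31 KiB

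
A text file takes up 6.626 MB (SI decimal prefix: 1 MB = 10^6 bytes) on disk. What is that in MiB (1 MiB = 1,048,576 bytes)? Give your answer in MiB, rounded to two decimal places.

6.32 MiB

6.626 MB = 6.626 × 10^6 bytes = 6,626,000 bytes
1 MiB = 1,048,576 bytes
6,626,000 / 1,048,576 = 6.32 MiB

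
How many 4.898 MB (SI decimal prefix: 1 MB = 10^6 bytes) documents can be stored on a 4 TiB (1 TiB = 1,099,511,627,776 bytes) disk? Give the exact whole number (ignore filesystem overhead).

897,927

Capacity: 4 TiB = 4,398,046,511,104 bytes
Per item: 4.898 MB = 4,898,000 bytes
⌊4,398,046,511,104 / 4,898,000⌋ = 897,927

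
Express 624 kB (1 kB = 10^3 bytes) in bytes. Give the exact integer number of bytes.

624,000 bytes

624 × 1,000 = 624,000 bytes  (1 kB = 10^3 bytes)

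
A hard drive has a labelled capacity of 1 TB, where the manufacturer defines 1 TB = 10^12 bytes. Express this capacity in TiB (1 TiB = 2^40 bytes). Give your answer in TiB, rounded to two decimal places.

0.91 TiB

1 TB × 1,000,000,000,000 bytes/TB = 1,000,000,000,000 bytes
1 TiB = 1,099,511,627,776 bytes
1,000,000,000,000 / 1,099,511,627,776 = 0.91 TiB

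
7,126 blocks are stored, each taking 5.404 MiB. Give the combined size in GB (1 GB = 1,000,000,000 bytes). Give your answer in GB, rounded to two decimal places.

Total = 7,126 × 5.404 MiB = 38508.904 MiB
= 38508.904 × 1,048,576 bytes = 40,379,512,520.704 bytes
1 GB = 1,000,000,000 bytes
40,379,512,520.704 / 1,000,000,000 = 40.38 GB

40.38 GB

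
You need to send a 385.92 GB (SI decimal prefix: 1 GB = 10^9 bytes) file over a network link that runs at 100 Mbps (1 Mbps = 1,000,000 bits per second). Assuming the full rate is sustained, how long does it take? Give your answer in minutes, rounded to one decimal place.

385.92 GB = 385,920,000,000 bytes = 3,087,360,000,000 bits
100 Mbps = 100,000,000 bits/s
time = 3,087,360,000,000 / 100,000,000 = 30,873.60 s
30,873.60 s / 60 = 514.6 minutes

514.6 minutes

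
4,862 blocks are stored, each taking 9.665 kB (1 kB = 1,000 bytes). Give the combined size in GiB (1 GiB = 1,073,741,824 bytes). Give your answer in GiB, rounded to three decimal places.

Total = 4,862 × 9.665 kB = 46991.23 kB
= 46991.23 × 1,000 bytes = 46,991,230 bytes
1 GiB = 1,073,741,824 bytes
46,991,230 / 1,073,741,824 = 0.044 GiB

0.044 GiB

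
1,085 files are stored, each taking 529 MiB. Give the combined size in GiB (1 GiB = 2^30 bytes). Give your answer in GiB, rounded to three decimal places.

560.513 GiB

Total = 1,085 × 529 MiB = 573,965 MiB
= 573,965 × 1,048,576 bytes = 601,845,923,840 bytes
1 GiB = 1,073,741,824 bytes
601,845,923,840 / 1,073,741,824 = 560.513 GiB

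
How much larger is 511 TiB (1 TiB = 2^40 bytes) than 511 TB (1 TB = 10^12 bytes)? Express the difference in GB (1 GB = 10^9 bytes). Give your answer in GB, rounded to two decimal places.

50,850.44 GB

511 TiB = 511 × 1,099,511,627,776 = 561,850,441,793,536 bytes
511 TB = 511 × 1,000,000,000,000 = 511,000,000,000,000 bytes
difference = 50,850,441,793,536 bytes
50,850,441,793,536 / 1,000,000,000 = 50,850.44 GB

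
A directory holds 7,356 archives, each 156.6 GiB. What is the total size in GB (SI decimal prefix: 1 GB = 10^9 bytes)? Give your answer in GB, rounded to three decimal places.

1,236,896.465 GB

Total = 7,356 × 156.6 GiB = 1151949.6 GiB
= 1151949.6 × 1,073,741,824 bytes = 1,236,896,464,660,070.4 bytes
1 GB = 1,000,000,000 bytes
1,236,896,464,660,070.4 / 1,000,000,000 = 1,236,896.465 GB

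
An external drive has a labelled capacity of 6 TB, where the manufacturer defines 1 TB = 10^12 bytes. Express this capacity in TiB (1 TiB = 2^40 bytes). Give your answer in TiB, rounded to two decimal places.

6 TB = 6 × 10^12 bytes = 6,000,000,000,000 bytes
1 TiB = 2^40 bytes = 1,099,511,627,776 bytes
6,000,000,000,000 / 1,099,511,627,776 = 5.46 TiB

5.46 TiB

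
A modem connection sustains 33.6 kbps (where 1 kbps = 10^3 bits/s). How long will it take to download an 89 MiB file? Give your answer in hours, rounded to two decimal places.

6.17 hours

89 MiB = 93,323,264 bytes = 746,586,112 bits
33.6 kbps = 33,600 bits/s
time = 746,586,112 / 33,600 = 22,219.8248 s
22,219.8248 s / 3600 = 6.17 hours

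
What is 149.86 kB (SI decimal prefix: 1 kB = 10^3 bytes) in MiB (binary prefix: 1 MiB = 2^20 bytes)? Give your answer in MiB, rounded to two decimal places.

0.14 MiB

149.86 kB = 149.86 × 10^3 bytes = 149,860 bytes
1 MiB = 2^20 bytes = 1,048,576 bytes
149,860 / 1,048,576 = 0.14 MiB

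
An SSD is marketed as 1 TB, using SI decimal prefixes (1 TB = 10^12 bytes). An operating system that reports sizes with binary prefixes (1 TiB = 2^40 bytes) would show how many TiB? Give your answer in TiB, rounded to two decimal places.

1 TB = 1 × 10^12 bytes = 1,000,000,000,000 bytes
1 TiB = 2^40 bytes = 1,099,511,627,776 bytes
1,000,000,000,000 / 1,099,511,627,776 = 0.91 TiB

0.91 TiB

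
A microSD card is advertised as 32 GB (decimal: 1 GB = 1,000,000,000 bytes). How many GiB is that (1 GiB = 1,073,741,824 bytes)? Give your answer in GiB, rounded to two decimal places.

32 GB × 1,000,000,000 bytes/GB = 32,000,000,000 bytes
1 GiB = 2^30 bytes = 1,073,741,824 bytes
32,000,000,000 / 1,073,741,824 = 29.80 GiB

29.80 GiB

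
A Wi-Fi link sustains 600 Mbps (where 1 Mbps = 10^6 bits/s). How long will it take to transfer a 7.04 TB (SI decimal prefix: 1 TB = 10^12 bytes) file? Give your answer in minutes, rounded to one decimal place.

1,564.4 minutes

7.04 TB = 7,040,000,000,000 bytes = 56,320,000,000,000 bits
600 Mbps = 600,000,000 bits/s
time = 56,320,000,000,000 / 600,000,000 = 93,866.67 s
93,866.67 s / 60 = 1,564.4 minutes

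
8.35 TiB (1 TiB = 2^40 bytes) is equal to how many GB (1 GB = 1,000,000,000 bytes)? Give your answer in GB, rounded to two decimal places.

9,180.92 GB

8.35 TiB × 1,099,511,627,776 bytes/TiB = 9,180,922,091,929.6 bytes
1 GB = 10^9 bytes = 1,000,000,000 bytes
9,180,922,091,929.6 / 1,000,000,000 = 9,180.92 GB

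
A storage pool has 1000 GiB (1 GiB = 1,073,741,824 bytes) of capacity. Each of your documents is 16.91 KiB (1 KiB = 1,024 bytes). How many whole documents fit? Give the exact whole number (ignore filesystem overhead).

Capacity: 1000 GiB = 1,073,741,824,000 bytes
Per item: 16.91 KiB = 17,315.84 bytes
⌊1,073,741,824,000 / 17,315.84⌋ = 62,009,225

62,009,225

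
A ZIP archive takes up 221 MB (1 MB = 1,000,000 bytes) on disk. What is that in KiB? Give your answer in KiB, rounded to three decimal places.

221 MB = 221 × 10^6 bytes = 221,000,000 bytes
1 KiB = 2^10 bytes = 1,024 bytes
221,000,000 / 1,024 = 215,820.313 KiB

215,820.313 KiB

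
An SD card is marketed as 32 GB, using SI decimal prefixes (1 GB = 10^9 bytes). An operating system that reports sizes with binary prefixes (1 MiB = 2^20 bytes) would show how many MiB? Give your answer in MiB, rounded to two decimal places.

30,517.58 MiB

32 GB = 32 × 10^9 bytes = 32,000,000,000 bytes
1 MiB = 2^20 bytes = 1,048,576 bytes
32,000,000,000 / 1,048,576 = 30,517.58 MiB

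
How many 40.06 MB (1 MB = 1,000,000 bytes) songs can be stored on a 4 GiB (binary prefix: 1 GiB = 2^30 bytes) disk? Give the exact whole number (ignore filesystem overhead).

Capacity: 4 GiB = 4,294,967,296 bytes
Per item: 40.06 MB = 40,060,000 bytes
⌊4,294,967,296 / 40,060,000⌋ = 107

107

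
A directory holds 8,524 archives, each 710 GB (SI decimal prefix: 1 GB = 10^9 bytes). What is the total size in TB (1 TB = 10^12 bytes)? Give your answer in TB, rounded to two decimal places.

6,052.04 TB

Total = 8,524 × 710 GB = 6,052,040 GB
= 6,052,040 × 1,000,000,000 bytes = 6,052,040,000,000,000 bytes
1 TB = 1,000,000,000,000 bytes
6,052,040,000,000,000 / 1,000,000,000,000 = 6,052.04 TB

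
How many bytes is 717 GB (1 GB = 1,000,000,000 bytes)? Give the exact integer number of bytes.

717 × 1,000,000,000 = 717,000,000,000 bytes  (1 GB = 10^9 bytes)

717,000,000,000 bytes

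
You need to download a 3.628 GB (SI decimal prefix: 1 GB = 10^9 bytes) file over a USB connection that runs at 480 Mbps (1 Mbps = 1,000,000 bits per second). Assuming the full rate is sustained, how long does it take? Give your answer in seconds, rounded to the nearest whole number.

3.628 GB = 3,628,000,000 bytes = 29,024,000,000 bits
480 Mbps = 480,000,000 bits/s
time = 29,024,000,000 / 480,000,000 = 60 s

60 seconds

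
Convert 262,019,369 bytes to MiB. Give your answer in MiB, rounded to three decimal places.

262,019,369 bytes given.
1 MiB = 2^20 bytes = 1,048,576 bytes
262,019,369 / 1,048,576 = 249.881 MiB

249.881 MiB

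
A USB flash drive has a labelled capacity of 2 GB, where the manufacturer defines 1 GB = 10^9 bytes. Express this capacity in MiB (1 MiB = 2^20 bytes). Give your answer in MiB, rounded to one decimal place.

1,907.3 MiB

2 GB = 2 × 10^9 bytes = 2,000,000,000 bytes
1 MiB = 1,048,576 bytes
2,000,000,000 / 1,048,576 = 1,907.3 MiB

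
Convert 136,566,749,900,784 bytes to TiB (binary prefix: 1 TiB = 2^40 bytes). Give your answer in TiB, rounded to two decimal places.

136,566,749,900,784 bytes given.
1 TiB = 2^40 bytes = 1,099,511,627,776 bytes
136,566,749,900,784 / 1,099,511,627,776 = 124.21 TiB

124.21 TiB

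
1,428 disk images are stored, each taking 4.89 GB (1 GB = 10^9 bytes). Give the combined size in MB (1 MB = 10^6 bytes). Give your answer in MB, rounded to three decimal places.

Total = 1,428 × 4.89 GB = 6982.92 GB
= 6982.92 × 1,000,000,000 bytes = 6,982,920,000,000 bytes
1 MB = 1,000,000 bytes
6,982,920,000,000 / 1,000,000 = 6,982,920.000 MB

6,982,920.000 MB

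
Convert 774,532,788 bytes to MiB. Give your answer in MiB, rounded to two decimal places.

774,532,788 bytes given.
1 MiB = 2^20 bytes = 1,048,576 bytes
774,532,788 / 1,048,576 = 738.65 MiB

738.65 MiB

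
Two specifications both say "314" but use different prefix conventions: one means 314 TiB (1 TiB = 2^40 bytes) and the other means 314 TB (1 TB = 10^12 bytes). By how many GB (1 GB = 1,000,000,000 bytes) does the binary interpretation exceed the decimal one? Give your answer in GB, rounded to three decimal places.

31,246.651 GB

314 TiB = 314 × 1,099,511,627,776 = 345,246,651,121,664 bytes
314 TB = 314 × 1,000,000,000,000 = 314,000,000,000,000 bytes
difference = 31,246,651,121,664 bytes
31,246,651,121,664 / 1,000,000,000 = 31,246.651 GB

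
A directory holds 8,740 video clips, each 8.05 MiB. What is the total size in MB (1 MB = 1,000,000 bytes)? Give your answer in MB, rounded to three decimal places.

Total = 8,740 × 8.05 MiB = 70,357 MiB
= 70,357 × 1,048,576 bytes = 73,774,661,632 bytes
1 MB = 1,000,000 bytes
73,774,661,632 / 1,000,000 = 73,774.662 MB

73,774.662 MB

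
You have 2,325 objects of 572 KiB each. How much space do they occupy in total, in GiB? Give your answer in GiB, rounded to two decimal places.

Total = 2,325 × 572 KiB = 1,329,900 KiB
= 1,329,900 × 1,024 bytes = 1,361,817,600 bytes
1 GiB = 1,073,741,824 bytes
1,361,817,600 / 1,073,741,824 = 1.27 GiB

1.27 GiB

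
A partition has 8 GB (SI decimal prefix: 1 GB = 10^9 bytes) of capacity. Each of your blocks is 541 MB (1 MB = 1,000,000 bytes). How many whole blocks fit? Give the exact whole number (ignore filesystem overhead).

14

Capacity: 8 GB = 8,000,000,000 bytes
Per item: 541 MB = 541,000,000 bytes
⌊8,000,000,000 / 541,000,000⌋ = 14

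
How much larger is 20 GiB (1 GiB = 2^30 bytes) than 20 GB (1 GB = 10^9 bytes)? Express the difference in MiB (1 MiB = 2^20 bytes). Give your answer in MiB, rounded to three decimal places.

1,406.514 MiB

20 GiB = 20 × 1,073,741,824 = 21,474,836,480 bytes
20 GB = 20 × 1,000,000,000 = 20,000,000,000 bytes
difference = 1,474,836,480 bytes
1,474,836,480 / 1,048,576 = 1,406.514 MiB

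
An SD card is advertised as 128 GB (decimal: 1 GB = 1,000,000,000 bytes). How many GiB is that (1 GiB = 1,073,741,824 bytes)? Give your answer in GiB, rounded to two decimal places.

128 GB × 1,000,000,000 bytes/GB = 128,000,000,000 bytes
1 GiB = 2^30 bytes = 1,073,741,824 bytes
128,000,000,000 / 1,073,741,824 = 119.21 GiB

119.21 GiB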